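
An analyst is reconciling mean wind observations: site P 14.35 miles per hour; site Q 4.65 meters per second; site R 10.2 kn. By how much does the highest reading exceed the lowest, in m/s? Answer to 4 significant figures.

site P: 14.35 mph = 6.41502 m/s.
site R: 10.2 kt = 5.24733 m/s.
Spread: 6.41502 − 4.65000 = 1.765 m/s.

1.765 m/s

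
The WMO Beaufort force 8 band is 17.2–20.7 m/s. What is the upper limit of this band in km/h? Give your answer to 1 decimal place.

74.5 km/h

17.2–20.7 m/s × 3.6 = 61.9–74.5 km/h.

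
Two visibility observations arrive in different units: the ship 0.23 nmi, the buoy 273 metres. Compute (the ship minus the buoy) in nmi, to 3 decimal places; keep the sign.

0.083 nmi

the buoy: 273 m = 0.14741 nmi.
Difference: 0.23000 − 0.14741 = 0.083 nmi.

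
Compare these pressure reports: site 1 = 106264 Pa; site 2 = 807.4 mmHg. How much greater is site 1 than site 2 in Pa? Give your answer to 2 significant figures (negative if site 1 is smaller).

site 2: 807.4 mmHg = 107644.50 Pa.
Difference: 106264.00 − 107644.50 = -1400 Pa.

-1400 Pa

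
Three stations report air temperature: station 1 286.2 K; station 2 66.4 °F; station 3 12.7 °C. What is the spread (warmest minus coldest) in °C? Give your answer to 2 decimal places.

6.41 °C

station 1: 286.2 K = 13.050 °C.
station 2: 66.4 °F = 19.111 °C.
Spread: 19.111 − 12.700 = 6.411 °C.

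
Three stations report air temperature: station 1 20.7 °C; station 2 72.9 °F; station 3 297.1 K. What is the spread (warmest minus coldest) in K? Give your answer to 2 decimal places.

3.25 K

station 2: 72.9 °F = 22.722 °C.
station 3: 297.1 K = 23.950 °C.
Spread: 23.950 − 20.700 = 3.250 °C.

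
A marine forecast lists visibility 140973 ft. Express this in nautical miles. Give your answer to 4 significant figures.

1 ft = 0.000164579 nmi, so 140973 × 0.000164579 = 23.20 nmi.

23.20 nmi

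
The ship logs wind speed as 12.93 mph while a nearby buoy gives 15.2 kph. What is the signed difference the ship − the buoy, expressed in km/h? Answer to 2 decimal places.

5.61 km/h

the ship: 12.93 mph = 20.8088 km/h.
Difference: 20.8088 − 15.2000 = 5.61 km/h.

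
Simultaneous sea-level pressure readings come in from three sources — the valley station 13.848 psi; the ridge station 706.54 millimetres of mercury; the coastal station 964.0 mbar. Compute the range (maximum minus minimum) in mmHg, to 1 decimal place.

16.5 mmHg

the valley station: 13.848 psi = 716.148 mmHg.
the coastal station: 964.0 mb = 723.059 mmHg.
Spread: 723.059 − 706.540 = 16.5 mmHg.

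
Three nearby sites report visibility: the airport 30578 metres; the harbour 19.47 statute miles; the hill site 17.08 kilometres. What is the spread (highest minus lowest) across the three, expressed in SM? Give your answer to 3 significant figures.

the airport: 30578 m = 19.0003 SM.
the hill site: 17.08 km = 10.6130 SM.
Spread: 19.4700 − 10.6130 = 8.86 SM.

8.86 SM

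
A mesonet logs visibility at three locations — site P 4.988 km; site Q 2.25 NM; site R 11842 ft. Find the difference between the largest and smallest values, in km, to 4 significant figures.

1.379 km

site Q: 2.25 nmi = 4.16700 km.
site R: 11842 ft = 3.60944 km.
Spread: 4.98800 − 3.60944 = 1.379 km.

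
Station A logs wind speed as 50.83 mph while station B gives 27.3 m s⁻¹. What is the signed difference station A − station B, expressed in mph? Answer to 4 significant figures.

-10.24 mph

station B: 27.3 m/s = 61.0684 mph.
Difference: 50.8300 − 61.0684 = -10.24 mph.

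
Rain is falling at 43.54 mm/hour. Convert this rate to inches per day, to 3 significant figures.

41.1 in/day

43.54 mm/hour × 0.0393701 in/mm × 24 hour/day = 41.1 in/day.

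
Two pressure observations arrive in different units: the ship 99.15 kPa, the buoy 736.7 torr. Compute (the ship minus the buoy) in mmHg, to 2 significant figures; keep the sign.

the ship: 99.15 kPa = 743.686 mmHg.
Difference: 743.686 − 736.700 = 7.0 mmHg.

7.0 mmHg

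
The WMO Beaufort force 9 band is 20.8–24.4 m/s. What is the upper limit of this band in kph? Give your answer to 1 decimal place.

20.8–24.4 m/s × 3.6 = 74.9–87.8 km/h.

87.8 km/h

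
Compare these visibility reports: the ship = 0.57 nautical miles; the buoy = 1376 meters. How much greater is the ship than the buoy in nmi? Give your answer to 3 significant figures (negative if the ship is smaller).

-0.173 nmi

the buoy: 1376 m = 0.74298 nmi.
Difference: 0.57000 − 0.74298 = -0.173 nmi.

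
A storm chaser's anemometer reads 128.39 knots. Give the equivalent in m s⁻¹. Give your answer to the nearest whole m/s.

66 m/s

1 kt = 0.514444 m/s, so 128.39 × 0.514444 = 66 m/s.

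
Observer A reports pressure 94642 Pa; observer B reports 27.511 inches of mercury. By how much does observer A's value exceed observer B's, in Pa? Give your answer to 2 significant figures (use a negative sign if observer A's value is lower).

1500 Pa

observer B: 27.511 inHg = 93162.95 Pa.
Difference: 94642.00 − 93162.95 = 1500 Pa.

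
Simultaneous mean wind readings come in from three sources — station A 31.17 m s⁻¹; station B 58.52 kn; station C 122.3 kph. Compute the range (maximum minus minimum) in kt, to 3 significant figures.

7.52 kt

station A: 31.17 m/s = 60.5896 kt.
station C: 122.3 km/h = 66.0367 kt.
Spread: 66.0367 − 58.5200 = 7.52 kt.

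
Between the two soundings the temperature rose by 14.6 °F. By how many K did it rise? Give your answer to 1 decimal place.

A change of 1 °C equals a change of 1.8 °F: ΔK = 14.6 × 0.5556 = 8.1 K.

8.1 K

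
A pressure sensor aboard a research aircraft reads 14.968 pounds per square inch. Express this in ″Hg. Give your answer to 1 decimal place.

1 psi = 2.03602 inHg, so 14.968 × 2.03602 = 30.5 inHg.

30.5 inHg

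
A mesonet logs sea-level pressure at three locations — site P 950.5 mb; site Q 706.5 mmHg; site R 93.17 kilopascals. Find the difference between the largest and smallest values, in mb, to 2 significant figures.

site Q: 706.5 mmHg = 941.92 mb.
site R: 93.17 kPa = 931.70 mb.
Spread: 950.50 − 931.70 = 19 mb.

19 mb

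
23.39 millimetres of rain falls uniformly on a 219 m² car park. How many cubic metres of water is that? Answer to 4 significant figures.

5.122 cubic metres

1 mm over 1 m² is 1 L, so volume = 23.39 × 219 = 5122.41 L = 5.122 m³.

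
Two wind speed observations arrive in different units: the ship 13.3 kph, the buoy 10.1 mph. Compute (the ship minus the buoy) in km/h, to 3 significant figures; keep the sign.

the buoy: 10.1 mph = 16.2544 km/h.
Difference: 13.3000 − 16.2544 = -2.95 km/h.

-2.95 km/h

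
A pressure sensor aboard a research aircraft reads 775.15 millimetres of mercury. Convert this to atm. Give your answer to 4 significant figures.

1 mmHg = 0.00131579 atm, so 775.15 × 0.00131579 = 1.020 atm.

1.020 atm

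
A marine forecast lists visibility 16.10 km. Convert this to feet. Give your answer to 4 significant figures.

1 km = 3280.84 ft, so 16.10 × 3280.84 = 52820 ft.

52820 ft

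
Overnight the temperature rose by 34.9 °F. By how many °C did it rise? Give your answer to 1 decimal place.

For a temperature change the 32° offset cancels: Δ°C = 34.9 × 0.5556 = 19.4 °C.

19.4 °C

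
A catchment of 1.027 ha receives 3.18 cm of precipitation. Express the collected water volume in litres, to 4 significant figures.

Depth: 3.18 cm × 10 = 31.8 mm.
Area: 1.027 ha = 10270 m².
1 mm over 1 m² is 1 L, so volume = 31.8 × 10270 = 326586 L ≈ 326600 L.

326600 litres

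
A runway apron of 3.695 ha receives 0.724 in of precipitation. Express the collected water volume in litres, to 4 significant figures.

Depth: 0.724 in × 25.4 = 18.3896 mm.
Area: 3.695 ha = 36950 m².
1 mm over 1 m² is 1 L, so volume = 18.3896 × 36950 = 679495.72 L ≈ 679500 L.

679500 litres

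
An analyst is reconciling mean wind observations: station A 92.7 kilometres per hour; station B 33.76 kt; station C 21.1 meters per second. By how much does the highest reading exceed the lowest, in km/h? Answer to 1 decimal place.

station B: 33.76 kt = 62.524 km/h.
station C: 21.1 m/s = 75.960 km/h.
Spread: 92.700 − 62.524 = 30.2 km/h.

30.2 km/h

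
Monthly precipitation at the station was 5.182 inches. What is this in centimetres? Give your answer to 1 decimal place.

13.2 cm

1 in = 2.54 cm, so 5.182 × 2.54 = 13.2 cm.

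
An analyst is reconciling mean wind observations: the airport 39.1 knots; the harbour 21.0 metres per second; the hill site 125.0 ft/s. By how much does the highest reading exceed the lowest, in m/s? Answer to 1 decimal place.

the airport: 39.1 kt = 20.115 m/s.
the hill site: 125.0 ft/s = 38.100 m/s.
Spread: 38.100 − 20.115 = 18.0 m/s.

18.0 m/s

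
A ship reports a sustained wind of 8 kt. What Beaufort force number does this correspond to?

8 kt lies in the Beaufort 3 band (gentle breeze, 7–10 kt).

Beaufort force 3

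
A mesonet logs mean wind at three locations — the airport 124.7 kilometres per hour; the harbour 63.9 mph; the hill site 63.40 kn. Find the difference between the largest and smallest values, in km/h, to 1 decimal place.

the harbour: 63.9 mph = 102.837 km/h.
the hill site: 63.40 kt = 117.417 km/h.
Spread: 124.700 − 102.837 = 21.9 km/h.

21.9 km/h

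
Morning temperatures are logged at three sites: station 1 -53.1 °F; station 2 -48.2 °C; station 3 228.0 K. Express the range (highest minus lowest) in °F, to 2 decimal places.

5.49 °F

station 1: -53.1 °F = -47.278 °C.
station 3: 228.0 K = -45.150 °C.
Spread: (-45.150) − (-48.200) = 3.050 °C = 5.49 °F.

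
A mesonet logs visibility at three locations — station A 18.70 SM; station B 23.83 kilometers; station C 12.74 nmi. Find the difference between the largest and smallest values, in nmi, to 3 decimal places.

3.510 nmi

station A: 18.70 SM = 16.24986 nmi.
station B: 23.83 km = 12.86717 nmi.
Spread: 16.24986 − 12.74000 = 3.510 nmi.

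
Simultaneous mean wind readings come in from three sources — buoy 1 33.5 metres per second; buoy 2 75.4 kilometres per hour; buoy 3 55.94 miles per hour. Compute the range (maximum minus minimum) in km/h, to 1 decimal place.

buoy 1: 33.5 m/s = 120.600 km/h.
buoy 3: 55.94 mph = 90.027 km/h.
Spread: 120.600 − 75.400 = 45.2 km/h.

45.2 km/h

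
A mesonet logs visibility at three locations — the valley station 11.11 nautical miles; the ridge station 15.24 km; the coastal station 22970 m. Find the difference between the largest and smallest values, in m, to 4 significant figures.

the valley station: 11.11 nmi = 20575.72 m.
the ridge station: 15.24 km = 15240.00 m.
Spread: 22970.00 − 15240.00 = 7730 m.

7730 m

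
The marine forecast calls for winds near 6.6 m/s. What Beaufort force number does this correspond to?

6.6 m/s lies in the Beaufort 4 band (moderate breeze, 5.5–7.9 m/s).

Beaufort force 4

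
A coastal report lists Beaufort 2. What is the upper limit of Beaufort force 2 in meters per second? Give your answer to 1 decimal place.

3.3 m/s

Beaufort 2 (light breeze) spans 1.6–3.3 m/s.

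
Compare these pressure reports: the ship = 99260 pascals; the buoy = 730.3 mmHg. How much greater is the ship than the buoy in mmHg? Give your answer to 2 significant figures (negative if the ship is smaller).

the ship: 99260 Pa = 744.51 mmHg.
Difference: 744.51 − 730.30 = 14 mmHg.

14 mmHg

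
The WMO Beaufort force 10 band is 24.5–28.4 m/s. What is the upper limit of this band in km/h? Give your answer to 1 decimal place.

24.5–28.4 m/s × 3.6 = 88.2–102.2 km/h.

102.2 km/h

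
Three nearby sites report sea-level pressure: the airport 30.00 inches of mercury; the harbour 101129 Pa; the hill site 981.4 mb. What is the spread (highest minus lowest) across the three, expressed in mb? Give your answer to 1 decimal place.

34.5 mb

the airport: 30.00 inHg = 1015.917 mb.
the harbour: 101129 Pa = 1011.290 mb.
Spread: 1015.917 − 981.400 = 34.5 mb.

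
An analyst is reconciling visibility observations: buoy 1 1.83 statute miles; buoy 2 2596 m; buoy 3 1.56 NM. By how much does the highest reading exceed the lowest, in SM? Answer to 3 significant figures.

0.217 SM

buoy 2: 2596 m = 1.61308 SM.
buoy 3: 1.56 nmi = 1.79522 SM.
Spread: 1.83000 − 1.61308 = 0.217 SM.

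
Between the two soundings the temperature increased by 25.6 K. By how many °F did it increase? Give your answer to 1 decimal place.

For a temperature change the 32° offset cancels: Δ°F = 25.6 × 1.8 = 46.1 °F.

46.1 °F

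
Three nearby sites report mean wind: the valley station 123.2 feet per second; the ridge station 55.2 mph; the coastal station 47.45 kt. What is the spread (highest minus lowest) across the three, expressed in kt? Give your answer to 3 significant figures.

the valley station: 123.2 ft/s = 72.994 kt.
the ridge station: 55.2 mph = 47.967 kt.
Spread: 72.994 − 47.450 = 25.5 kt.

25.5 kt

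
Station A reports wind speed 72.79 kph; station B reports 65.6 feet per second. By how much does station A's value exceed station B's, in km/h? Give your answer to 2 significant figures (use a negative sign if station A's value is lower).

station B: 65.6 ft/s = 71.9816 km/h.
Difference: 72.7900 − 71.9816 = 0.81 km/h.

0.81 km/h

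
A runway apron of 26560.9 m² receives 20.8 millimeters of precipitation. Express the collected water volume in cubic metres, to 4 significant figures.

1 mm over 1 m² is 1 L, so volume = 20.8 × 26560.9 = 552466.72 L = 552.5 m³.

552.5 cubic metres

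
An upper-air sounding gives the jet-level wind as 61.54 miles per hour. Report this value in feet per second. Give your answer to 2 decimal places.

1 mph = 1.46667 ft/s, so 61.54 × 1.46667 = 90.26 ft/s.

90.26 ft/s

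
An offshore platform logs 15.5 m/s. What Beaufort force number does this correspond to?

Beaufort force 7

15.5 m/s lies in the Beaufort 7 band (near gale, 13.9–17.1 m/s).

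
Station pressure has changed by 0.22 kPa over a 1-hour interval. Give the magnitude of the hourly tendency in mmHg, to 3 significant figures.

1.65 mmHg per hour

0.22 kPa / 1 h × 7.50062 mmHg/kPa = 1.65 mmHg/h.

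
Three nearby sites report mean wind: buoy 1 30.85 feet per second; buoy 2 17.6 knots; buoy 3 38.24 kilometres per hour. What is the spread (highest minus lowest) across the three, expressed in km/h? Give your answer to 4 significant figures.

buoy 1: 30.85 ft/s = 33.85109 km/h.
buoy 2: 17.6 kt = 32.59520 km/h.
Spread: 38.24000 − 32.59520 = 5.645 km/h.

5.645 km/h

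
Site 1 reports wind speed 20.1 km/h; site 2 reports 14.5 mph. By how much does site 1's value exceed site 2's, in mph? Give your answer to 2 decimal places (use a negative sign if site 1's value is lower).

-2.01 mph

site 1: 20.1 km/h = 12.4896 mph.
Difference: 12.4896 − 14.5000 = -2.01 mph.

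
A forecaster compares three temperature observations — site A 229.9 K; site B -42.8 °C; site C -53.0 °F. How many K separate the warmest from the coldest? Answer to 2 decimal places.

4.42 K

site A: 229.9 K = -43.250 °C.
site C: -53.0 °F = -47.222 °C.
Spread: (-42.800) − (-47.222) = 4.422 °C.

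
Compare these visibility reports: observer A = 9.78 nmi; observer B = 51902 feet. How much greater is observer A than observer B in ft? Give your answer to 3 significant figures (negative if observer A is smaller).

observer A: 9.78 nmi = 59424.41 ft.
Difference: 59424.41 − 51902.00 = 7520 ft.

7520 ft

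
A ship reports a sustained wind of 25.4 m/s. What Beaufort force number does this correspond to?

Beaufort force 10

25.4 m/s lies in the Beaufort 10 band (storm, 24.5–28.4 m/s).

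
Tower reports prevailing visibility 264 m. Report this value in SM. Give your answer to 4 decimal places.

1 m = 0.000621371 SM, so 264 × 0.000621371 = 0.1640 SM.

0.1640 SM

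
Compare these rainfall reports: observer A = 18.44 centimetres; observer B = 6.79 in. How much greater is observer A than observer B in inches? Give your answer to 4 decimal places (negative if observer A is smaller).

observer A: 18.44 cm = 7.259843 in.
Difference: 7.259843 − 6.790000 = 0.4698 in.

0.4698 in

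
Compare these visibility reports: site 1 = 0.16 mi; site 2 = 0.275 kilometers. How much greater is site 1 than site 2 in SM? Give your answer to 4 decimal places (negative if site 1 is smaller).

site 2: 0.275 km = 0.170877 SM.
Difference: 0.160000 − 0.170877 = -0.0109 SM.

-0.0109 SM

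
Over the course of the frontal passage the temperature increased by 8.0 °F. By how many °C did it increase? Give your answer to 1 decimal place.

4.4 °C

For a temperature change the 32° offset cancels: Δ°C = 8.0 × 0.5556 = 4.4 °C.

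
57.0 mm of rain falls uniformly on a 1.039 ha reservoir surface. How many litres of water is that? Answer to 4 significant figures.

592200 litres

Area: 1.039 ha = 10390 m².
1 mm over 1 m² is 1 L, so volume = 57 × 10390 = 592230 L ≈ 592200 L.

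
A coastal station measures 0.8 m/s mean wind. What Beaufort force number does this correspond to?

0.8 m/s lies in the Beaufort 1 band (light air, 0.3–1.5 m/s).

Beaufort force 1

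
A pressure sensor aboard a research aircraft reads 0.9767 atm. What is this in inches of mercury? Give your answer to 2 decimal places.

29.22 inHg

1 atm = 29.9213 inHg, so 0.9767 × 29.9213 = 29.22 inHg.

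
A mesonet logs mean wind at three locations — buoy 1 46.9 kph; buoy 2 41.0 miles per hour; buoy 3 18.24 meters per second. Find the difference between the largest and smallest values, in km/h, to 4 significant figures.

buoy 2: 41.0 mph = 65.9831 km/h.
buoy 3: 18.24 m/s = 65.6640 km/h.
Spread: 65.9831 − 46.9000 = 19.08 km/h.

19.08 km/h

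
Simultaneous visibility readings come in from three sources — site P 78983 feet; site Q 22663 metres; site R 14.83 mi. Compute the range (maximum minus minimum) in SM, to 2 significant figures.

0.88 SM

site P: 78983 ft = 14.9589 SM.
site Q: 22663 m = 14.0821 SM.
Spread: 14.9589 − 14.0821 = 0.88 SM.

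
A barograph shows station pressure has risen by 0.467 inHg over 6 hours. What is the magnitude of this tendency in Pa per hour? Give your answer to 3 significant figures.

0.467 inHg / 6 h × 3386.39 Pa/inHg = 264 Pa/h.

264 Pa per hour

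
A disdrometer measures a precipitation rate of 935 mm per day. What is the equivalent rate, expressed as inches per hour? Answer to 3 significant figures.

935 mm/day × 0.0393701 in/mm × 0.0416667 day/hour = 1.53 in/hour.

1.53 in/hour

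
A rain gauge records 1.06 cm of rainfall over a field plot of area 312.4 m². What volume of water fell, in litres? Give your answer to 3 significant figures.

3310 litres

Depth: 1.06 cm × 10 = 10.6 mm.
1 mm over 1 m² is 1 L, so volume = 10.6 × 312.4 = 3311.44 L ≈ 3310 L.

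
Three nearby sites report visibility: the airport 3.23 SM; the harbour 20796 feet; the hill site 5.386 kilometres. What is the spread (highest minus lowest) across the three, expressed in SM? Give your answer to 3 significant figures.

0.709 SM

the harbour: 20796 ft = 3.93864 SM.
the hill site: 5.386 km = 3.34671 SM.
Spread: 3.93864 − 3.23000 = 0.709 SM.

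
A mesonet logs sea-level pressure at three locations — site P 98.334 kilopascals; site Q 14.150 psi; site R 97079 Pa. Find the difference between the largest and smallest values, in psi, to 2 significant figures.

0.18 psi

site P: 98.334 kPa = 14.2621 psi.
site R: 97079 Pa = 14.0801 psi.
Spread: 14.2621 − 14.0801 = 0.18 psi.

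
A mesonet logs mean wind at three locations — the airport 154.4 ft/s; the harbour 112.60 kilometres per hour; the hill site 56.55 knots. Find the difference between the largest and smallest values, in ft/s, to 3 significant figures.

59.0 ft/s

the harbour: 112.60 km/h = 102.617 ft/s.
the hill site: 56.55 kt = 95.446 ft/s.
Spread: 154.400 − 95.446 = 59.0 ft/s.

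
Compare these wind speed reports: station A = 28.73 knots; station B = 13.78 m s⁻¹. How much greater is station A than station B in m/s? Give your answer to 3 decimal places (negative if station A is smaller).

1.000 m/s

station A: 28.73 kt = 14.77999 m/s.
Difference: 14.77999 − 13.78000 = 1.000 m/s.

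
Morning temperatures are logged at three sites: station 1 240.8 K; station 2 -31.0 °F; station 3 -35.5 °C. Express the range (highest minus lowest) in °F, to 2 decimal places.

station 1: 240.8 K = -32.350 °C.
station 2: -31.0 °F = -35.000 °C.
Spread: (-32.350) − (-35.500) = 3.150 °C = 5.67 °F.

5.67 °F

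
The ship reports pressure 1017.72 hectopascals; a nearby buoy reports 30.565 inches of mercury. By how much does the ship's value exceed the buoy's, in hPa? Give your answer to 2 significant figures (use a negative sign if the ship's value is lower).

the buoy: 30.565 inHg = 1035.05 hPa.
Difference: 1017.72 − 1035.05 = -17 hPa.

-17 hPa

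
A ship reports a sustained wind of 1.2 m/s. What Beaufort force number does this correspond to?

1.2 m/s lies in the Beaufort 1 band (light air, 0.3–1.5 m/s).

Beaufort force 1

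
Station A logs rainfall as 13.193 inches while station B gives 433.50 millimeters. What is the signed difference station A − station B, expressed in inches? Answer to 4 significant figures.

station B: 433.50 mm = 17.06693 in.
Difference: 13.19300 − 17.06693 = -3.874 in.

-3.874 in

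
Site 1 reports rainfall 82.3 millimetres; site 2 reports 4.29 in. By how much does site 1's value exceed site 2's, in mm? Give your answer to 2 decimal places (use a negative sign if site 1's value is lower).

-26.67 mm

site 2: 4.29 in = 108.9660 mm.
Difference: 82.3000 − 108.9660 = -26.67 mm.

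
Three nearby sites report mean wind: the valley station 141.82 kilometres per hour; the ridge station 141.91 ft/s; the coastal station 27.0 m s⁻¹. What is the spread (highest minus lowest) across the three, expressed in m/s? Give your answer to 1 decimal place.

16.3 m/s

the valley station: 141.82 km/h = 39.394 m/s.
the ridge station: 141.91 ft/s = 43.254 m/s.
Spread: 43.254 − 27.000 = 16.3 m/s.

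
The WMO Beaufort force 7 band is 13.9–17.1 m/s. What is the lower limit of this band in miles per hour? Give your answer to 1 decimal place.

31.1 mph

13.9–17.1 m/s × 2.237 = 31.1–38.3 mph.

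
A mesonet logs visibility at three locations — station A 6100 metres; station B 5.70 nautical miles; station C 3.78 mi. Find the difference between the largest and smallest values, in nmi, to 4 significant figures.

2.415 nmi

station A: 6100 m = 3.29374 nmi.
station C: 3.78 SM = 3.28473 nmi.
Spread: 5.70000 − 3.28473 = 2.415 nmi.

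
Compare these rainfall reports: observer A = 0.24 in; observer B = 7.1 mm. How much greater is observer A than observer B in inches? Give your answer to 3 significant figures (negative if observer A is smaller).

-0.0395 in

observer B: 7.1 mm = 0.279528 in.
Difference: 0.240000 − 0.279528 = -0.0395 in.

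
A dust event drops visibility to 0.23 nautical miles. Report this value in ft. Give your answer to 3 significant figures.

1400 ft

1 nmi = 6076.12 ft, so 0.23 × 6076.12 = 1400 ft.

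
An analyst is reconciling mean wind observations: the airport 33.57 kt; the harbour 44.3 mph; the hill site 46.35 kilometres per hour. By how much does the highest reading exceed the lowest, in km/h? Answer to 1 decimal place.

the airport: 33.57 kt = 62.172 km/h.
the harbour: 44.3 mph = 71.294 km/h.
Spread: 71.294 − 46.350 = 24.9 km/h.

24.9 km/h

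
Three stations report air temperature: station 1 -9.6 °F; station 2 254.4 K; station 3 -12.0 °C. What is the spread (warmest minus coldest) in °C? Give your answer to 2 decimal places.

station 1: -9.6 °F = -23.111 °C.
station 2: 254.4 K = -18.750 °C.
Spread: (-12.000) − (-23.111) = 11.111 °C.

11.11 °C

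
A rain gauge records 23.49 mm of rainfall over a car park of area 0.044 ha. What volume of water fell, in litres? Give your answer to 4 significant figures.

10340 litres

Area: 0.044 ha = 440 m².
1 mm over 1 m² is 1 L, so volume = 23.49 × 440 = 10335.6 L ≈ 10340 L.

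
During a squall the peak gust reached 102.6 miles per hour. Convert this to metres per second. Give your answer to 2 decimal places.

45.87 m/s

1 mph = 0.44704 m/s, so 102.6 × 0.44704 = 45.87 m/s.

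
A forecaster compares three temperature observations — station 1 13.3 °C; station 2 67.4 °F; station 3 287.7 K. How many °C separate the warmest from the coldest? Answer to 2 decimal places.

6.37 °C

station 2: 67.4 °F = 19.667 °C.
station 3: 287.7 K = 14.550 °C.
Spread: 19.667 − 13.300 = 6.367 °C.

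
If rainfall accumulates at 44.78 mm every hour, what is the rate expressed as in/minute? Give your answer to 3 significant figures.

44.78 mm/hour × 0.0393701 in/mm × 0.0166667 hour/minute = 0.0294 in/minute.

0.0294 in/minute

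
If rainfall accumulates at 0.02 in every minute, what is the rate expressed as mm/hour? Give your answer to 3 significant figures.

30.5 mm/hour

0.02 in/minute × 25.4 mm/in × 60 minute/hour = 30.5 mm/hour.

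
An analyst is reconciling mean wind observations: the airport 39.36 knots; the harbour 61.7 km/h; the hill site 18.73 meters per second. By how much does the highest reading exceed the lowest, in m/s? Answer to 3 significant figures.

the airport: 39.36 kt = 20.2485 m/s.
the harbour: 61.7 km/h = 17.1389 m/s.
Spread: 20.2485 − 17.1389 = 3.11 m/s.

3.11 m/s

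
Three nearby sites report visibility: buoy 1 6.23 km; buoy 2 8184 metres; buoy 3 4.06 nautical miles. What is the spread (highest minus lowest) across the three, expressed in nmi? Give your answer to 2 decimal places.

buoy 1: 6.23 km = 3.3639 nmi.
buoy 2: 8184 m = 4.4190 nmi.
Spread: 4.4190 − 3.3639 = 1.06 nmi.

1.06 nmi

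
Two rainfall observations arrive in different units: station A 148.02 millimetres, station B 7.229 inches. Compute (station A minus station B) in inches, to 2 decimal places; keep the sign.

station A: 148.02 mm = 5.8276 in.
Difference: 5.8276 − 7.2290 = -1.40 in.

-1.40 in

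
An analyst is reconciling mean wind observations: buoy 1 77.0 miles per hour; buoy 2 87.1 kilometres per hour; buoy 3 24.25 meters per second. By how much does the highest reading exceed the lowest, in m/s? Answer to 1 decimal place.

buoy 1: 77.0 mph = 34.422 m/s.
buoy 2: 87.1 km/h = 24.194 m/s.
Spread: 34.422 − 24.194 = 10.2 m/s.

10.2 m/s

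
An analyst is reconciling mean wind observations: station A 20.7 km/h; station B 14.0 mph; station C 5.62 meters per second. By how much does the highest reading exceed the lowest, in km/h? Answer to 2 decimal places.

station B: 14.0 mph = 22.5308 km/h.
station C: 5.62 m/s = 20.2320 km/h.
Spread: 22.5308 − 20.2320 = 2.30 km/h.

2.30 km/h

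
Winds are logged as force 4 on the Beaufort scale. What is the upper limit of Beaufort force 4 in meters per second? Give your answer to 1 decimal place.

Beaufort 4 (moderate breeze) spans 5.5–7.9 m/s.

7.9 m/s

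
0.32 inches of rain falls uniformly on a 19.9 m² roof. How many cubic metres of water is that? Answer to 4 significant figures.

Depth: 0.32 in × 25.4 = 8.128 mm.
1 mm over 1 m² is 1 L, so volume = 8.128 × 19.9 = 161.7472 L = 0.1617 m³.

0.1617 cubic metres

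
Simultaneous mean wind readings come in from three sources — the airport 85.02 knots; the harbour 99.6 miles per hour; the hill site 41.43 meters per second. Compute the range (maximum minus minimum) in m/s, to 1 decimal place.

the airport: 85.02 kt = 43.738 m/s.
the harbour: 99.6 mph = 44.525 m/s.
Spread: 44.525 − 41.430 = 3.1 m/s.

3.1 m/s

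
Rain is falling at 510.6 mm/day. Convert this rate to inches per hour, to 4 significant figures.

0.8376 in/hour

510.6 mm/day × 0.0393701 in/mm × 0.0416667 day/hour = 0.8376 in/hour.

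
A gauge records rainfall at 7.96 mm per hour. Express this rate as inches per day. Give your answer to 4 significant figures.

7.521 in/day

7.96 mm/hour × 0.0393701 in/mm × 24 hour/day = 7.521 in/day.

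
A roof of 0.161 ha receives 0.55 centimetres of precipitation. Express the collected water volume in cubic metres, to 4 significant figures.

8.855 cubic metres

Depth: 0.55 cm × 10 = 5.5 mm.
Area: 0.161 ha = 1610 m².
1 mm over 1 m² is 1 L, so volume = 5.5 × 1610 = 8855 L = 8.855 m³.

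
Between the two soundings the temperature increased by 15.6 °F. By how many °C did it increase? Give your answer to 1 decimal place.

8.7 °C

Converting a difference, only the 9/5 scale factor applies: Δ°C = 15.6 × 0.5556 = 8.7 °C.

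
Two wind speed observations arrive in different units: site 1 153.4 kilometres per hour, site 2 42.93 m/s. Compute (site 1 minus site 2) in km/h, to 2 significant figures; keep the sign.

site 2: 42.93 m/s = 154.548 km/h.
Difference: 153.400 − 154.548 = -1.1 km/h.

-1.1 km/h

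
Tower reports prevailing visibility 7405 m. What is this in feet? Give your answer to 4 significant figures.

1 m = 3.28084 ft, so 7405 × 3.28084 = 24290 ft.

24290 ft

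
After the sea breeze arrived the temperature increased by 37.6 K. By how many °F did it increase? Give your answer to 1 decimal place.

For a temperature change the 32° offset cancels: Δ°F = 37.6 × 1.8 = 67.7 °F.

67.7 °F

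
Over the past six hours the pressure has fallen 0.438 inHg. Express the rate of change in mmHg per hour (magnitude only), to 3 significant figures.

0.438 inHg / 6 h × 25.4 mmHg/inHg = 1.85 mmHg/h.

1.85 mmHg per hour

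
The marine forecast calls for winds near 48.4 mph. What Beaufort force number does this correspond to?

Beaufort force 9

48.4 mph = 21.6 m/s, which is Beaufort 9 (strong gale, 20.8–24.4 m/s).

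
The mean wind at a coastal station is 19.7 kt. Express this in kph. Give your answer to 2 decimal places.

36.48 km/h

1 kt = 1.852 km/h, so 19.7 × 1.852 = 36.48 km/h.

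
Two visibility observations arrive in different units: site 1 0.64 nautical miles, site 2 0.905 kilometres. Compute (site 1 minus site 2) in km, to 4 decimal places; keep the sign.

site 1: 0.64 nmi = 1.185280 km.
Difference: 1.185280 − 0.905000 = 0.2803 km.

0.2803 km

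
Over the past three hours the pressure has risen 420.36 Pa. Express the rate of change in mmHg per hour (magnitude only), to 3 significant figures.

1.05 mmHg per hour

420.36 Pa / 3 h × 0.00750062 mmHg/Pa = 1.05 mmHg/h.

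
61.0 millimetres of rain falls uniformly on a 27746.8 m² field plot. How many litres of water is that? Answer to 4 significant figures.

1 mm over 1 m² is 1 L, so volume = 61 × 27746.8 = 1692554.8 L ≈ 1693000 L.

1693000 litres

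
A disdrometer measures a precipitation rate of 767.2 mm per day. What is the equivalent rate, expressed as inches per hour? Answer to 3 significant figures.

1.26 in/hour

767.2 mm/day × 0.0393701 in/mm × 0.0416667 day/hour = 1.26 in/hour.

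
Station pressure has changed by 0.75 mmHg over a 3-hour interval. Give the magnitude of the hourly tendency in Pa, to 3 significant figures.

0.75 mmHg / 3 h × 133.322 Pa/mmHg = 33.3 Pa/h.

33.3 Pa per hour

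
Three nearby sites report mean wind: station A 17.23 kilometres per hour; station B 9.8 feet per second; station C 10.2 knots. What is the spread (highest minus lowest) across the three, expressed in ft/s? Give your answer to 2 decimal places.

7.42 ft/s

station A: 17.23 km/h = 15.7025 ft/s.
station C: 10.2 kt = 17.2157 ft/s.
Spread: 17.2157 − 9.8000 = 7.42 ft/s.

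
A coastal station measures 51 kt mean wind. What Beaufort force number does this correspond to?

Beaufort force 10

51 kt lies in the Beaufort 10 band (storm, 48–55 kt).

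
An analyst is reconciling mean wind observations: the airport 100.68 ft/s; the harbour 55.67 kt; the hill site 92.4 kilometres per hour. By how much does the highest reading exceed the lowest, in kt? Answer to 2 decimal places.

the airport: 100.68 ft/s = 59.6513 kt.
the hill site: 92.4 km/h = 49.8920 kt.
Spread: 59.6513 − 49.8920 = 9.76 kt.

9.76 kt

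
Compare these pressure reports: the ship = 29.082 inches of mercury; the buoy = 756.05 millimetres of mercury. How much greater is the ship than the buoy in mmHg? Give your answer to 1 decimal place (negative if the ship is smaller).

-17.4 mmHg

the ship: 29.082 inHg = 738.683 mmHg.
Difference: 738.683 − 756.050 = -17.4 mmHg.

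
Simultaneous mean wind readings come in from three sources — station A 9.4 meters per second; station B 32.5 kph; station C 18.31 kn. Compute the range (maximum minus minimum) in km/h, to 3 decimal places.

1.410 km/h

station A: 9.4 m/s = 33.84000 km/h.
station C: 18.31 kt = 33.91012 km/h.
Spread: 33.91012 − 32.50000 = 1.410 km/h.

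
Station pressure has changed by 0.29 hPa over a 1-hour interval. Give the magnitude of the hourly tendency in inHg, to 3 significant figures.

0.00856 inHg per hour

0.29 hPa / 1 h × 0.02953 inHg/hPa = 0.00856 inHg/h.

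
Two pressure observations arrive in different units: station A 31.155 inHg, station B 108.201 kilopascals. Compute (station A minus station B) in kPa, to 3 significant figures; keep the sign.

-2.70 kPa

station A: 31.155 inHg = 105.5029 kPa.
Difference: 105.5029 − 108.2010 = -2.70 kPa.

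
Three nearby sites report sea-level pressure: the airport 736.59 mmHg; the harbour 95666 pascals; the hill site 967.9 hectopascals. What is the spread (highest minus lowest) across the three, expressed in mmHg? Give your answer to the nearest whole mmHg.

the harbour: 95666 Pa = 717.55 mmHg.
the hill site: 967.9 hPa = 725.98 mmHg.
Spread: 736.59 − 717.55 = 19 mmHg.

19 mmHg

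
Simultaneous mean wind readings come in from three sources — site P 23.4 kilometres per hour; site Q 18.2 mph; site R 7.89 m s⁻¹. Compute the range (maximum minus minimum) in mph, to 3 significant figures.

site P: 23.4 km/h = 14.5401 mph.
site R: 7.89 m/s = 17.6494 mph.
Spread: 18.2000 − 14.5401 = 3.66 mph.

3.66 mph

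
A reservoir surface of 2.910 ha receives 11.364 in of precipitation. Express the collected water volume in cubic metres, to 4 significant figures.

Depth: 11.364 in × 25.4 = 288.6456 mm.
Area: 2.910 ha = 29100 m².
1 mm over 1 m² is 1 L, so volume = 288.6456 × 29100 = 8399587 L = 8400 m³.

8400 cubic metres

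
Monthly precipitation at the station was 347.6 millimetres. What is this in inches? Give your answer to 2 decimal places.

1 mm = 0.0393701 in, so 347.6 × 0.0393701 = 13.69 in.

13.69 in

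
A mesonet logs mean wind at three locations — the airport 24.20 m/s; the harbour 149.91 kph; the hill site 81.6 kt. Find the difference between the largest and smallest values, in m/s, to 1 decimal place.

the harbour: 149.91 km/h = 41.642 m/s.
the hill site: 81.6 kt = 41.979 m/s.
Spread: 41.979 − 24.200 = 17.8 m/s.

17.8 m/s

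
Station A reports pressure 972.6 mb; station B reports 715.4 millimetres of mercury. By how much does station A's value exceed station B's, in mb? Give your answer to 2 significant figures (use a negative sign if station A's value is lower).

station B: 715.4 mmHg = 953.79 mb.
Difference: 972.60 − 953.79 = 19 mb.

19 mb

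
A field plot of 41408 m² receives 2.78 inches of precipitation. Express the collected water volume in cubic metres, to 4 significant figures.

2924 cubic metres

Depth: 2.78 in × 25.4 = 70.612 mm.
1 mm over 1 m² is 1 L, so volume = 70.612 × 41408 = 2923901.7 L = 2924 m³.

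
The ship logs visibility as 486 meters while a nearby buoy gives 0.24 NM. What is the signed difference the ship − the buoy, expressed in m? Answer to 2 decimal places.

41.52 m

the buoy: 0.24 nmi = 444.4800 m.
Difference: 486.0000 − 444.4800 = 41.52 m.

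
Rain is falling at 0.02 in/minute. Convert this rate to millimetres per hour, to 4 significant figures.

0.02 in/minute × 25.4 mm/in × 60 minute/hour = 30.48 mm/hour.

30.48 mm/hour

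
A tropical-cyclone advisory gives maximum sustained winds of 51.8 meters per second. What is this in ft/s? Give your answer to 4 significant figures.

1 m/s = 3.28084 ft/s, so 51.8 × 3.28084 = 169.9 ft/s.

169.9 ft/s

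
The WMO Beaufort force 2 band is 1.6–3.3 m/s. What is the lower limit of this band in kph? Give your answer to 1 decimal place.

1.6–3.3 m/s × 3.6 = 5.8–11.9 km/h.

5.8 km/h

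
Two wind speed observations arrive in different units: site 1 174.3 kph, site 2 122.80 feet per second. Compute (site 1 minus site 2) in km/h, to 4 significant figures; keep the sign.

site 2: 122.80 ft/s = 134.7460 km/h.
Difference: 174.3000 − 134.7460 = 39.55 km/h.

39.55 km/h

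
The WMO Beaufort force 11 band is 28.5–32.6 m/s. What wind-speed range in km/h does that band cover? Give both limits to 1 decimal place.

102.6 to 117.4 km/h

28.5–32.6 m/s × 3.6 = 102.6–117.4 km/h.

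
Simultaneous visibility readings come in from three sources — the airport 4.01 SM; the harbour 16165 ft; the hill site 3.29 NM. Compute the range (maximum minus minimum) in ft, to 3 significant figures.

5010 ft

the airport: 4.01 SM = 21172.80 ft.
the hill site: 3.29 nmi = 19990.42 ft.
Spread: 21172.80 − 16165.00 = 5010 ft.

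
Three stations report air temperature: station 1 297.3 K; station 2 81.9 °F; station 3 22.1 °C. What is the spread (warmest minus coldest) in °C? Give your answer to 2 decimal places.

5.62 °C

station 1: 297.3 K = 24.150 °C.
station 2: 81.9 °F = 27.722 °C.
Spread: 27.722 − 22.100 = 5.622 °C.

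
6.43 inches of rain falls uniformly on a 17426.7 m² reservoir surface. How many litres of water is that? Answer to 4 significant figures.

2846000 litres

Depth: 6.43 in × 25.4 = 163.322 mm.
1 mm over 1 m² is 1 L, so volume = 163.322 × 17426.7 = 2846163.5 L ≈ 2846000 L.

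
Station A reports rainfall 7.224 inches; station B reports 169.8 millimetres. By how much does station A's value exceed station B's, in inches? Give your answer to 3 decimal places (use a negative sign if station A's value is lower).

station B: 169.8 mm = 6.68504 in.
Difference: 7.22400 − 6.68504 = 0.539 in.

0.539 in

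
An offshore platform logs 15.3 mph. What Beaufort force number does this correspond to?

Beaufort force 4

15.3 mph = 6.8 m/s, which is Beaufort 4 (moderate breeze, 5.5–7.9 m/s).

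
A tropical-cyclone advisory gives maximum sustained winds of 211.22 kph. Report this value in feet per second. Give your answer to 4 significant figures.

192.5 ft/s

1 km/h = 0.911344 ft/s, so 211.22 × 0.911344 = 192.5 ft/s.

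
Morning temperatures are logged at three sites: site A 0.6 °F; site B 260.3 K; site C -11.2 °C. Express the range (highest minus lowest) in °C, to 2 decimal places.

site A: 0.6 °F = -17.444 °C.
site B: 260.3 K = -12.850 °C.
Spread: (-11.200) − (-17.444) = 6.244 °C.

6.24 °C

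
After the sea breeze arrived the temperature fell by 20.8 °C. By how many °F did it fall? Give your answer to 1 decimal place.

37.4 °F

For a temperature change the 32° offset cancels: Δ°F = 20.8 × 1.8 = 37.4 °F.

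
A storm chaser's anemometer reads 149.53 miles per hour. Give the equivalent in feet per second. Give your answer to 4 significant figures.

219.3 ft/s

1 mph = 1.46667 ft/s, so 149.53 × 1.46667 = 219.3 ft/s.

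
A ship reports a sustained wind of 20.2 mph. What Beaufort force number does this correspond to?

20.2 mph = 9.0 m/s, which is Beaufort 5 (fresh breeze, 8.0–10.7 m/s).

Beaufort force 5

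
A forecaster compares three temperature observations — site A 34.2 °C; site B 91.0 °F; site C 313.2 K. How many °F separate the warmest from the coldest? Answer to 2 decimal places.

13.09 °F

site B: 91.0 °F = 32.778 °C.
site C: 313.2 K = 40.050 °C.
Spread: 40.050 − 32.778 = 7.272 °C = 13.09 °F.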